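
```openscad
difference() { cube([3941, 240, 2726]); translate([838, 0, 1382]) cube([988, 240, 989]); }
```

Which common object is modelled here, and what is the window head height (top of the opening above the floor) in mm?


A wall with a window opening. The window head height is 2371 mm.

A wall with a rectangular opening subtracted — a window. Sill at z = 1382, opening 989 mm tall, so the head is at 1382 + 989 = 2371 mm.


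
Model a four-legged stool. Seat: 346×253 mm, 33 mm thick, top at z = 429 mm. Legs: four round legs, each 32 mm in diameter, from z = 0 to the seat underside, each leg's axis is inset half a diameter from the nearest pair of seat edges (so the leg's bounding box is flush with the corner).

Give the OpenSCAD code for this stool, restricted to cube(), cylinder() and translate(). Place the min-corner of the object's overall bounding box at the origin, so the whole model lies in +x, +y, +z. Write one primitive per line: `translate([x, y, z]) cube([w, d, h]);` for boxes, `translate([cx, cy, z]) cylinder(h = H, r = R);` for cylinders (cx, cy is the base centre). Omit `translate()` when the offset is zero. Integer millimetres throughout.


// leg_h = 429 - 33 = 396
translate([0, 0, 396]) cube([346, 253, 33]);
translate([16, 16, 0]) cylinder(h = 396, r = 16);
translate([330, 16, 0]) cylinder(h = 396, r = 16);
translate([16, 237, 0]) cylinder(h = 396, r = 16);
translate([330, 237, 0]) cylinder(h = 396, r = 16);


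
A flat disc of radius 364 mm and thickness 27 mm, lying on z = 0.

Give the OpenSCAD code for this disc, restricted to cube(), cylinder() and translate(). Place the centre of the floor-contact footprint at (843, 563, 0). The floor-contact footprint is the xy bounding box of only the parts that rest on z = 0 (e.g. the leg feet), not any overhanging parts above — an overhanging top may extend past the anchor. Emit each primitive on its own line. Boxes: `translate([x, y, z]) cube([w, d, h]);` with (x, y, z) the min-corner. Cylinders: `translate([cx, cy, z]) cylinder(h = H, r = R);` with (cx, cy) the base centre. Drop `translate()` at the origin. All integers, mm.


translate([843, 563, 0]) cylinder(h = 27, r = 364);


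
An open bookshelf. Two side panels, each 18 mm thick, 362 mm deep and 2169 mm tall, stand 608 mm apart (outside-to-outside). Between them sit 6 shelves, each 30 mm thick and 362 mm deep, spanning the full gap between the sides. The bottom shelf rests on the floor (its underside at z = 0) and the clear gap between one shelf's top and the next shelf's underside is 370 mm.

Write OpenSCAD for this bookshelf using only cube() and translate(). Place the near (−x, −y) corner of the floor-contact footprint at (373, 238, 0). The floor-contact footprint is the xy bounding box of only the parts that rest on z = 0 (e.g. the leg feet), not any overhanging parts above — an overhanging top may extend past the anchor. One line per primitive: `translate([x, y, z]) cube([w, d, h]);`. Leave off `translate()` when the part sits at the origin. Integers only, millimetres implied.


translate([373, 238, 0]) cube([18, 362, 2169]);
translate([963, 238, 0]) cube([18, 362, 2169]);
translate([391, 238, 0]) cube([572, 362, 30]);
translate([391, 238, 400]) cube([572, 362, 30]);
translate([391, 238, 800]) cube([572, 362, 30]);
translate([391, 238, 1200]) cube([572, 362, 30]);
translate([391, 238, 1600]) cube([572, 362, 30]);
translate([391, 238, 2000]) cube([572, 362, 30]);


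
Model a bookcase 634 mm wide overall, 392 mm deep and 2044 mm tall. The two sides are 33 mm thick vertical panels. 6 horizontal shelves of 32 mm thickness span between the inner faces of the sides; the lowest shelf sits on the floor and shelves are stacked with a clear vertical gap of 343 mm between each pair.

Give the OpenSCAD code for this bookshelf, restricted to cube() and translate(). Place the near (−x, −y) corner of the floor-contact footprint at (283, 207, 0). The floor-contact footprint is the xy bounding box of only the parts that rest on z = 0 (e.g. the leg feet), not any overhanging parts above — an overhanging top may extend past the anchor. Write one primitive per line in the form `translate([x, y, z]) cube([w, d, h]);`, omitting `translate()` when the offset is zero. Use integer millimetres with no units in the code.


translate([283, 207, 0]) cube([33, 392, 2044]);
translate([884, 207, 0]) cube([33, 392, 2044]);
translate([316, 207, 0]) cube([568, 392, 32]);
translate([316, 207, 375]) cube([568, 392, 32]);
translate([316, 207, 750]) cube([568, 392, 32]);
translate([316, 207, 1125]) cube([568, 392, 32]);
translate([316, 207, 1500]) cube([568, 392, 32]);
translate([316, 207, 1875]) cube([568, 392, 32]);


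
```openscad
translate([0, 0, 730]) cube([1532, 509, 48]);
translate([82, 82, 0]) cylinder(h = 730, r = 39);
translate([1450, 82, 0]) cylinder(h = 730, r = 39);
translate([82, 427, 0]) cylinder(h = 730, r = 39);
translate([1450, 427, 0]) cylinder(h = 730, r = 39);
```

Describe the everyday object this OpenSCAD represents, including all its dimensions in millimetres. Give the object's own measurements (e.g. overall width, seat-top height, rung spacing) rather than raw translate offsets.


A rectangular dining table. The top is 1532×509×48 mm with its upper surface at z = 778 mm. It stands on four round legs of 78 mm diameter, each leg's bounding box inset 43 mm from the nearest pair of top edges, running from the floor to the underside of the top.


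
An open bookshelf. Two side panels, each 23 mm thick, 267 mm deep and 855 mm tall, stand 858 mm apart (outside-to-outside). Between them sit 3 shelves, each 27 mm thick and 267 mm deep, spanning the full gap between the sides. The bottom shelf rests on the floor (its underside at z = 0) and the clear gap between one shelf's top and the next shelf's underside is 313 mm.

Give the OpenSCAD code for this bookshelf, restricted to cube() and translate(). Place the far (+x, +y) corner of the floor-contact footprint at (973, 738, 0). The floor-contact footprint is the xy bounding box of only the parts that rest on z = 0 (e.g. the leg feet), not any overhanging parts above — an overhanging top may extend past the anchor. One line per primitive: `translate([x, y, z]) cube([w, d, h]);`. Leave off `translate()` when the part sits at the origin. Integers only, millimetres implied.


translate([115, 471, 0]) cube([23, 267, 855]);
translate([950, 471, 0]) cube([23, 267, 855]);
translate([138, 471, 0]) cube([812, 267, 27]);
translate([138, 471, 340]) cube([812, 267, 27]);
translate([138, 471, 680]) cube([812, 267, 27]);


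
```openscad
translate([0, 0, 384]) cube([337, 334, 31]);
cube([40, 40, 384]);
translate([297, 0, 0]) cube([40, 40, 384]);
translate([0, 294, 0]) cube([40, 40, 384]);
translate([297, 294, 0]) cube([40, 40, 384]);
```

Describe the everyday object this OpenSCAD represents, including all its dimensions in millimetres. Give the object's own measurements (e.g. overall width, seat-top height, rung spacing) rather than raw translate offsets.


A four-legged stool. The seat is a 337×334×31 mm slab whose top surface is at z = 415 mm; four square legs, each 40×40 mm in cross-section, run from the floor (z = 0) to the underside of the seat, each flush with a corner of the seat.


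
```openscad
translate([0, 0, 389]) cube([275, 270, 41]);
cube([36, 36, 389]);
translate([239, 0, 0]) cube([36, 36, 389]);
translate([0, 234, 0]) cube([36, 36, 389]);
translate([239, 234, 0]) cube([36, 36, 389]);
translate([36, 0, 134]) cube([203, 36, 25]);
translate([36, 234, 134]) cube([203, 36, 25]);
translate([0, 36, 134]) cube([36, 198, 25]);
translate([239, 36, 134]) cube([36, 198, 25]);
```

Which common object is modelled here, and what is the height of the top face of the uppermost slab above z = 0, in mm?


A stool. The seat height is 430 mm.

A 275×270×41 slab at z = 389 on four corner posts — a stool. The seat top is 389 + 41 = 430 mm.


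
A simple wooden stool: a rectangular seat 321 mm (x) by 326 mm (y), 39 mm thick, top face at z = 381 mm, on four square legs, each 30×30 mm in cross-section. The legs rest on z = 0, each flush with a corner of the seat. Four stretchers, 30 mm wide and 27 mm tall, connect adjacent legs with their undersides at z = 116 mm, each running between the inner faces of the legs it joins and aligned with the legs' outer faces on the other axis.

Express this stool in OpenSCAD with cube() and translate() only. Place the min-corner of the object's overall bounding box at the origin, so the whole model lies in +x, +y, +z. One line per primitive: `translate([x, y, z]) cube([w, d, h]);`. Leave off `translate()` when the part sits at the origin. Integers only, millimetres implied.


// leg_h = 381 - 39 = 342
// stretcher span = 321 - 2*30 = 261
translate([0, 0, 342]) cube([321, 326, 39]);
cube([30, 30, 342]);
translate([291, 0, 0]) cube([30, 30, 342]);
translate([0, 296, 0]) cube([30, 30, 342]);
translate([291, 296, 0]) cube([30, 30, 342]);
translate([30, 0, 116]) cube([261, 30, 27]);
translate([30, 296, 116]) cube([261, 30, 27]);
translate([0, 30, 116]) cube([30, 266, 27]);
translate([291, 30, 116]) cube([30, 266, 27]);


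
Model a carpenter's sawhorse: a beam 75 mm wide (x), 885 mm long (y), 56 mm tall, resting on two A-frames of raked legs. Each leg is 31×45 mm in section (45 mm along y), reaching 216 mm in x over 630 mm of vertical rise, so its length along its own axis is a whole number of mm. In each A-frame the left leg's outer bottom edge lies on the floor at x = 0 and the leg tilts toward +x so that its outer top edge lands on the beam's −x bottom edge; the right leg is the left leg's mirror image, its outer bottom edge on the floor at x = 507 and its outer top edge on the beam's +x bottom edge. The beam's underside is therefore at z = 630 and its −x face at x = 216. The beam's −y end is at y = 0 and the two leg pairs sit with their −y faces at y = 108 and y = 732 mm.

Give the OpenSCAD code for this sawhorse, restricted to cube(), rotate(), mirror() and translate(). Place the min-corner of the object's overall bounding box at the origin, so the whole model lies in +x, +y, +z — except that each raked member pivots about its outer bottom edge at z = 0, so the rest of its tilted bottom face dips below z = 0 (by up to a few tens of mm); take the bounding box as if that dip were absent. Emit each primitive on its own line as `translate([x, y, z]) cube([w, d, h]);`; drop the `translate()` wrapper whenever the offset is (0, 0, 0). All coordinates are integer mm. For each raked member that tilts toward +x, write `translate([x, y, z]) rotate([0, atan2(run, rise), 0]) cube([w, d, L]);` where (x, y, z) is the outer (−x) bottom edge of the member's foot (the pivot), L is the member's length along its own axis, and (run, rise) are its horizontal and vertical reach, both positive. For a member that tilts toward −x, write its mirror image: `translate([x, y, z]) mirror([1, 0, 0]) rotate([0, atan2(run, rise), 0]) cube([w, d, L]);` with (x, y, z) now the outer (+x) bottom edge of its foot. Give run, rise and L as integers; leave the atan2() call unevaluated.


translate([216, 0, 630]) cube([75, 885, 56]);
translate([0, 108, 0]) rotate([0, atan2(216, 630), 0]) cube([31, 45, 666]);
translate([507, 108, 0]) mirror([1, 0, 0]) rotate([0, atan2(216, 630), 0]) cube([31, 45, 666]);
translate([0, 732, 0]) rotate([0, atan2(216, 630), 0]) cube([31, 45, 666]);
translate([507, 732, 0]) mirror([1, 0, 0]) rotate([0, atan2(216, 630), 0]) cube([31, 45, 666]);


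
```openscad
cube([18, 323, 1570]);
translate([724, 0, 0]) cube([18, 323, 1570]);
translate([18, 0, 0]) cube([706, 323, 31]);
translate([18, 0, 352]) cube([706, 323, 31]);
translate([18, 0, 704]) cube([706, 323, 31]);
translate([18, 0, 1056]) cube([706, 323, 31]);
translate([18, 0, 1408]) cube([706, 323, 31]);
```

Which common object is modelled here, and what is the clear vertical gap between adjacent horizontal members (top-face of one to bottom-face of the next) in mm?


A bookshelf. The clear shelf gap is 321 mm.

Two tall side panels with 5 horizontal boards between them — a bookshelf. The first two shelf undersides are at z = 0 and z = 352; with shelf thickness 31, the clear gap is 352 − 0 − 31 = 321 mm.


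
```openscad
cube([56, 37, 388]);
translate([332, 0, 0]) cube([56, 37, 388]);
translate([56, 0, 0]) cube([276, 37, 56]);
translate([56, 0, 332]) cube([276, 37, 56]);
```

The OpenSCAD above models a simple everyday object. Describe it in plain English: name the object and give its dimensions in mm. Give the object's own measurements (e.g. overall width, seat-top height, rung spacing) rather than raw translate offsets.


A rectangular picture frame lying in the x–z plane (depth along y). The opening is 276 mm wide (x) by 276 mm tall (z), surrounded by a border 56 mm wide on all four sides. The frame is 37 mm deep and is made of two full-height vertical stiles with two horizontal rails fitted between them.


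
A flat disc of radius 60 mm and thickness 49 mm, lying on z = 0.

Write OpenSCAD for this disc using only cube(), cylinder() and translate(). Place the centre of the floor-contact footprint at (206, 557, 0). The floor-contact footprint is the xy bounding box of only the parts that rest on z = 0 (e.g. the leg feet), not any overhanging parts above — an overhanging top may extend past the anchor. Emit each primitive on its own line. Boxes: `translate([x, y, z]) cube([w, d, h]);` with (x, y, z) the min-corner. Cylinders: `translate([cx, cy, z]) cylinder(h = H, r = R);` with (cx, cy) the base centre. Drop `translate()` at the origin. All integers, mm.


translate([206, 557, 0]) cylinder(h = 49, r = 60);


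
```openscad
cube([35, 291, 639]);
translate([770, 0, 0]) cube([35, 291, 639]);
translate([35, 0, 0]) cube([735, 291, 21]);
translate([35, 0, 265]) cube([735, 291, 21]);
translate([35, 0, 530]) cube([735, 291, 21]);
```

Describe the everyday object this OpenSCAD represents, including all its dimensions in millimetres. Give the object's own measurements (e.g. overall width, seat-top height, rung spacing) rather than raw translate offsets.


An open bookshelf. Two side panels, each 35 mm thick, 291 mm deep and 639 mm tall, stand 805 mm apart (outside-to-outside). Between them sit 3 shelves, each 21 mm thick and 291 mm deep, spanning the full gap between the sides. The bottom shelf rests on the floor (its underside at z = 0) and the clear gap between one shelf's top and the next shelf's underside is 244 mm.


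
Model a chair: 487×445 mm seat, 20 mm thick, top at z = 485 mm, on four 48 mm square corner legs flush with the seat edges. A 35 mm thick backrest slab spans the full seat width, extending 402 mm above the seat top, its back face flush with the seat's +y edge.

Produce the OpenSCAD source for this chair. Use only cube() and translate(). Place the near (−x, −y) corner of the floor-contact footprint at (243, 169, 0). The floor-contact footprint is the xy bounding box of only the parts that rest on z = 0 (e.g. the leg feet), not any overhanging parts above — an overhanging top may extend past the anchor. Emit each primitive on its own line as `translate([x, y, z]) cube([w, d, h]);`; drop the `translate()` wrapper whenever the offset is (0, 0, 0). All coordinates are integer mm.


translate([243, 169, 465]) cube([487, 445, 20]);
translate([243, 169, 0]) cube([48, 48, 465]);
translate([682, 169, 0]) cube([48, 48, 465]);
translate([243, 566, 0]) cube([48, 48, 465]);
translate([682, 566, 0]) cube([48, 48, 465]);
translate([243, 579, 485]) cube([487, 35, 402]);


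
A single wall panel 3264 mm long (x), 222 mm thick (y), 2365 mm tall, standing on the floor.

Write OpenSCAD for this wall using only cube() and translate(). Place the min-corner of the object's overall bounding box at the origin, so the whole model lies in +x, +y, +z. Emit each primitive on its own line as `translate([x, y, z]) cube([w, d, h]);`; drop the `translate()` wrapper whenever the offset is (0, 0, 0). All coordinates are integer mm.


cube([3264, 222, 2365]);


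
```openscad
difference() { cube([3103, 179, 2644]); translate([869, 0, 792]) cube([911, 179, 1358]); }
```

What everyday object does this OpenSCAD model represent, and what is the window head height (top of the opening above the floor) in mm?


A wall with a window opening. The window head height is 2150 mm.

A wall with a rectangular opening subtracted — a window. Sill at z = 792, opening 1358 mm tall, so the head is at 792 + 1358 = 2150 mm.


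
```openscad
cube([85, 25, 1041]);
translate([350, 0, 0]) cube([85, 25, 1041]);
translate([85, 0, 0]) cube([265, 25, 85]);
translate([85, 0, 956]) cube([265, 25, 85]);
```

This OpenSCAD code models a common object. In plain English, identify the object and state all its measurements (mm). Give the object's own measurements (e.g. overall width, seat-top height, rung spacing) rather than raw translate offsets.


A rectangular picture frame lying in the x–z plane (depth along y). The opening is 265 mm wide (x) by 871 mm tall (z), surrounded by a border 85 mm wide on all four sides. The frame is 25 mm deep and is made of two full-height vertical stiles with two horizontal rails fitted between them.


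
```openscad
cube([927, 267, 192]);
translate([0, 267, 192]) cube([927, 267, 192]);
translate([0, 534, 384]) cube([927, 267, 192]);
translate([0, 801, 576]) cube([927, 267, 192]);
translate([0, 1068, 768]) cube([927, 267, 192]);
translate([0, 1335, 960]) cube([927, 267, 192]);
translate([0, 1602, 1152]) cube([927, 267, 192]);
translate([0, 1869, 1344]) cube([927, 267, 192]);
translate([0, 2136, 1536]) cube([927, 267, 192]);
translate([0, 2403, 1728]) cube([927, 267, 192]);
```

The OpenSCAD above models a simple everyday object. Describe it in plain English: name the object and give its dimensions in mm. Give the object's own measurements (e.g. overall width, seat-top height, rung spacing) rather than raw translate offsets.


A straight staircase of 10 solid steps. Each step is 927 mm wide (x), 267 mm deep (y, the going) and 192 mm tall (the rise). The first step rests on the floor; each subsequent step sits one going further in +y and one rise higher in +z, directly behind and above the previous step with no overlap.


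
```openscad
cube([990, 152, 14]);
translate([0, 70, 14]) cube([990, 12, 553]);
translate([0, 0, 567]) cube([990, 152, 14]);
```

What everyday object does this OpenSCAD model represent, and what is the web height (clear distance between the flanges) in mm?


An I-beam. The web height is 553 mm.

Two wide flanges with a thin centred web — an I-beam. Overall 581 mm minus two 14 mm flanges gives a web of 581 − 2·14 = 553 mm.


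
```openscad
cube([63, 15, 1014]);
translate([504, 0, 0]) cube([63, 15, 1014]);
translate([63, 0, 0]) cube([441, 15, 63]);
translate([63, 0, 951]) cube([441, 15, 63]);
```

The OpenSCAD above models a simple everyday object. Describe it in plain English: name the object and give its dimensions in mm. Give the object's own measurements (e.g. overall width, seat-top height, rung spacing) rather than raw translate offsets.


A rectangular picture frame lying in the x–z plane (depth along y). The opening is 441 mm wide (x) by 888 mm tall (z), surrounded by a border 63 mm wide on all four sides. The frame is 15 mm deep and is made of two full-height vertical stiles with two horizontal rails fitted between them.


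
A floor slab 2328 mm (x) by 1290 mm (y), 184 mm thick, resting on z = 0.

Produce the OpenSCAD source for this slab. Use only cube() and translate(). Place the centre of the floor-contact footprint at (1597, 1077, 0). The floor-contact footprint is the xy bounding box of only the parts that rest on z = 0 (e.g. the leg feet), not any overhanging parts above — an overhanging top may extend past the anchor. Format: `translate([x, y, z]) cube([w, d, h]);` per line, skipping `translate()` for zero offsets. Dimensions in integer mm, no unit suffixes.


translate([433, 432, 0]) cube([2328, 1290, 184]);


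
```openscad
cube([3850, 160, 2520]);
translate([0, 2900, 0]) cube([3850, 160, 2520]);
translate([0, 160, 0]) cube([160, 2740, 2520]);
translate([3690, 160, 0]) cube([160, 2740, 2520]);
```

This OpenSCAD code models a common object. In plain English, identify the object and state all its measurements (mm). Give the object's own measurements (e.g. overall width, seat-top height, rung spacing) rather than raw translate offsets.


The wall frame of a small rectangular building: four walls, each 2520 mm tall and 160 mm thick, enclosing a footprint 3850 mm (x) by 3060 mm (y) outside-to-outside, with no floor or roof. The front and back walls (the −y and +y sides) span the full width; the two side walls fit between them.


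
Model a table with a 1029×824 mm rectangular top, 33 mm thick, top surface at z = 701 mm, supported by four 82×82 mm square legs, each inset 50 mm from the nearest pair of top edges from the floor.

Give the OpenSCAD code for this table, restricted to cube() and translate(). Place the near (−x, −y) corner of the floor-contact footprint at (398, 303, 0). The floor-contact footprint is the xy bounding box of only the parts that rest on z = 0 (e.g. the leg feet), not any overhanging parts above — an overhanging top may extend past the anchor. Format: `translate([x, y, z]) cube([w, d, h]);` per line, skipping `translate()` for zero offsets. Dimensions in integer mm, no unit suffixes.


translate([348, 253, 668]) cube([1029, 824, 33]);
translate([398, 303, 0]) cube([82, 82, 668]);
translate([1245, 303, 0]) cube([82, 82, 668]);
translate([398, 945, 0]) cube([82, 82, 668]);
translate([1245, 945, 0]) cube([82, 82, 668]);


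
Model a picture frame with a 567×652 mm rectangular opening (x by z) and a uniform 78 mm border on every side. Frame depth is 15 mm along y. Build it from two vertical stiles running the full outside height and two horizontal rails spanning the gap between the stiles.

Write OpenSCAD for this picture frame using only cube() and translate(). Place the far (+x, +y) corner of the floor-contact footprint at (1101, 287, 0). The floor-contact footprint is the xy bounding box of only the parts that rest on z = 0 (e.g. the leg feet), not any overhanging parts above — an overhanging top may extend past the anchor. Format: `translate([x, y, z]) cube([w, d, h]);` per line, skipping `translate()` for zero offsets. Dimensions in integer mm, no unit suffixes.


translate([378, 272, 0]) cube([78, 15, 808]);
translate([1023, 272, 0]) cube([78, 15, 808]);
translate([456, 272, 0]) cube([567, 15, 78]);
translate([456, 272, 730]) cube([567, 15, 78]);


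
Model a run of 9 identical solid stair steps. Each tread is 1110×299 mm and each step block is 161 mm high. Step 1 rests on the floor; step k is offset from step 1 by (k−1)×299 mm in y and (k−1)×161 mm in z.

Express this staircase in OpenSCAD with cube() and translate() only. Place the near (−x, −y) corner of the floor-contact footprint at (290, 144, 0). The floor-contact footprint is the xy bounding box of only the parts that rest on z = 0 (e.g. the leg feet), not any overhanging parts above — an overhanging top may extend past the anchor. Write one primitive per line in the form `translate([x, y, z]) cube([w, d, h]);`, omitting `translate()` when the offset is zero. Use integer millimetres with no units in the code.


translate([290, 144, 0]) cube([1110, 299, 161]);
translate([290, 443, 161]) cube([1110, 299, 161]);
translate([290, 742, 322]) cube([1110, 299, 161]);
translate([290, 1041, 483]) cube([1110, 299, 161]);
translate([290, 1340, 644]) cube([1110, 299, 161]);
translate([290, 1639, 805]) cube([1110, 299, 161]);
translate([290, 1938, 966]) cube([1110, 299, 161]);
translate([290, 2237, 1127]) cube([1110, 299, 161]);
translate([290, 2536, 1288]) cube([1110, 299, 161]);


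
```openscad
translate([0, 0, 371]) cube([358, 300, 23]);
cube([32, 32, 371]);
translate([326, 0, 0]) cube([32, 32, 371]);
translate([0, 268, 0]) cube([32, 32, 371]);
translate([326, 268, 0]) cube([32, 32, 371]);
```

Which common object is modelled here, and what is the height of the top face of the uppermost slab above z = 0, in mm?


A stool. The seat height is 394 mm.

A 358×300×23 slab at z = 371 on four corner posts — a stool. The seat top is 371 + 23 = 394 mm.


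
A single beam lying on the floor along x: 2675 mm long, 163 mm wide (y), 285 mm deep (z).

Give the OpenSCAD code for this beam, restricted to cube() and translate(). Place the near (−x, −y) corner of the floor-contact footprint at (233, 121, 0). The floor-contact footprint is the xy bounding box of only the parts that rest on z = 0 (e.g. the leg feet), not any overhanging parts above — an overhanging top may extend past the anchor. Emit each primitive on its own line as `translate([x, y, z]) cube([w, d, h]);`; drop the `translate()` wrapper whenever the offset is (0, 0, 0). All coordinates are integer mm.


translate([233, 121, 0]) cube([2675, 163, 285]);


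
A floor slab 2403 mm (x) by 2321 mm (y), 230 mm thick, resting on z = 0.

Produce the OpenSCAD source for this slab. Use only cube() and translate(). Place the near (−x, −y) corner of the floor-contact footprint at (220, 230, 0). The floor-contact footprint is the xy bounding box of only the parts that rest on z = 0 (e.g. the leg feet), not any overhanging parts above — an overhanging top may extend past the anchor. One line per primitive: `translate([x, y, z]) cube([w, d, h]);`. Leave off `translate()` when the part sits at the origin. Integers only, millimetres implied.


translate([220, 230, 0]) cube([2403, 2321, 230]);


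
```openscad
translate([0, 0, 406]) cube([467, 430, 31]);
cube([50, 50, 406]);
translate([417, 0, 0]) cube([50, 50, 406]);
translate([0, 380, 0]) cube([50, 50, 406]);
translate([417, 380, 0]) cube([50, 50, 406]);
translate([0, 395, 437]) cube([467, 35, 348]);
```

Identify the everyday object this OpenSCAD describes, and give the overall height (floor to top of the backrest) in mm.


A chair. The overall height is 785 mm.

A slab on four corner posts with a tall panel at the back — a chair. The seat slab sits at z = 406 with thickness 31, and the 348 mm backrest starts at the seat top, so the overall height is 406 + 31 + 348 = 785 mm.


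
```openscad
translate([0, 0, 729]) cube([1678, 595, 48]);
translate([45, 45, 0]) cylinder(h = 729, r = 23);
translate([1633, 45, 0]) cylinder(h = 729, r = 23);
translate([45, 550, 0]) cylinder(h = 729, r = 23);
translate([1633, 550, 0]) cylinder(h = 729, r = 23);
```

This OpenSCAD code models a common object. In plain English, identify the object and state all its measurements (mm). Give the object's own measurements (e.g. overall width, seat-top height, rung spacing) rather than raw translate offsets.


A table: top 1678 mm (x) × 595 mm (y), 48 mm thick, upper face at z = 777 mm, on four round legs of 46 mm diameter, each leg's bounding box inset 22 mm from the nearest pair of top edges from z = 0 to the bottom of the top.


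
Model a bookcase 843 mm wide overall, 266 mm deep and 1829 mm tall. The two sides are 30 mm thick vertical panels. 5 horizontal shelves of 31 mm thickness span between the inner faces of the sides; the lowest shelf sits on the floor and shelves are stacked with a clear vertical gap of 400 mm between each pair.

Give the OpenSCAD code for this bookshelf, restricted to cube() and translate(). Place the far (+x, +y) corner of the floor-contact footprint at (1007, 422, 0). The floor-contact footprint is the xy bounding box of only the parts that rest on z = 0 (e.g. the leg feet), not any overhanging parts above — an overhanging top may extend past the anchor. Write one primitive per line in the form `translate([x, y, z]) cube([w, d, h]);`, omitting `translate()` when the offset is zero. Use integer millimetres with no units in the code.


translate([164, 156, 0]) cube([30, 266, 1829]);
translate([977, 156, 0]) cube([30, 266, 1829]);
translate([194, 156, 0]) cube([783, 266, 31]);
translate([194, 156, 431]) cube([783, 266, 31]);
translate([194, 156, 862]) cube([783, 266, 31]);
translate([194, 156, 1293]) cube([783, 266, 31]);
translate([194, 156, 1724]) cube([783, 266, 31]);


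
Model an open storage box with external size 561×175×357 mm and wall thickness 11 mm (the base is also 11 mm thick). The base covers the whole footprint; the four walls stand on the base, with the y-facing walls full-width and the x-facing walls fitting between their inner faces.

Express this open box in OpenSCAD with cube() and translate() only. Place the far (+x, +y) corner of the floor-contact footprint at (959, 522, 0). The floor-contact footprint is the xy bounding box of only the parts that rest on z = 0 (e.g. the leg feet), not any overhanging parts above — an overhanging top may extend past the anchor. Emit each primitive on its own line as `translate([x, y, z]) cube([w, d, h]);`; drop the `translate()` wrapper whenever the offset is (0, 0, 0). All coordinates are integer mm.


translate([398, 347, 0]) cube([561, 175, 11]);
translate([398, 347, 11]) cube([561, 11, 346]);
translate([398, 511, 11]) cube([561, 11, 346]);
translate([398, 358, 11]) cube([11, 153, 346]);
translate([948, 358, 11]) cube([11, 153, 346]);


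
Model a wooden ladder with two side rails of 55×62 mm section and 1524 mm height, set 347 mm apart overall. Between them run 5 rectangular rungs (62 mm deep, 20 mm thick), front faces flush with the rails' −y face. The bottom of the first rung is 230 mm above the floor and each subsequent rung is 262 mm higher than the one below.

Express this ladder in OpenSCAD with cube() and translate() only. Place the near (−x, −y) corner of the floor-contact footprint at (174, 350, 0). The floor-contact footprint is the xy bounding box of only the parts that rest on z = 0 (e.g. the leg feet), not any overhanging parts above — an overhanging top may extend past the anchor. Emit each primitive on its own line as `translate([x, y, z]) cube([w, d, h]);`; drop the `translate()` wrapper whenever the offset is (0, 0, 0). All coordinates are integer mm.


// rung span = 347 - 2*55 = 237
// rung[k] z = 230 + k*262
translate([174, 350, 0]) cube([55, 62, 1524]);
translate([466, 350, 0]) cube([55, 62, 1524]);
translate([229, 350, 230]) cube([237, 62, 20]);
translate([229, 350, 492]) cube([237, 62, 20]);
translate([229, 350, 754]) cube([237, 62, 20]);
translate([229, 350, 1016]) cube([237, 62, 20]);
translate([229, 350, 1278]) cube([237, 62, 20]);


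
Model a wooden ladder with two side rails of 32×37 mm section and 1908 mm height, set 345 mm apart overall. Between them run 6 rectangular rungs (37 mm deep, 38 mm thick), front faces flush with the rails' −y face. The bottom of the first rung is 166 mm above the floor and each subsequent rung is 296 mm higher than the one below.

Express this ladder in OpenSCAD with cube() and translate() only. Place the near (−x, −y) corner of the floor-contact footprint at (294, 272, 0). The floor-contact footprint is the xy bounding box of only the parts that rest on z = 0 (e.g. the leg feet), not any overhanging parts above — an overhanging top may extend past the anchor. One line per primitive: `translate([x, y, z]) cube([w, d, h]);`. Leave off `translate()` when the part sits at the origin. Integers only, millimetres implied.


translate([294, 272, 0]) cube([32, 37, 1908]);
translate([607, 272, 0]) cube([32, 37, 1908]);
translate([326, 272, 166]) cube([281, 37, 38]);
translate([326, 272, 462]) cube([281, 37, 38]);
translate([326, 272, 758]) cube([281, 37, 38]);
translate([326, 272, 1054]) cube([281, 37, 38]);
translate([326, 272, 1350]) cube([281, 37, 38]);
translate([326, 272, 1646]) cube([281, 37, 38]);


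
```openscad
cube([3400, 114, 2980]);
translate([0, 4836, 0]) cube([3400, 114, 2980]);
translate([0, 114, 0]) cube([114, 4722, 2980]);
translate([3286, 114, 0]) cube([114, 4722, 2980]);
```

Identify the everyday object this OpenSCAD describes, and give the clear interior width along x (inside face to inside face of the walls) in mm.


A house (or room) frame. The interior width is 3172 mm.

Four 2980 mm walls enclosing a rectangle with no floor or roof — a room or house frame. Outside width is 3400 mm and wall thickness is 114 mm, so the interior width is 3400 − 2 × 114 = 3172 mm.


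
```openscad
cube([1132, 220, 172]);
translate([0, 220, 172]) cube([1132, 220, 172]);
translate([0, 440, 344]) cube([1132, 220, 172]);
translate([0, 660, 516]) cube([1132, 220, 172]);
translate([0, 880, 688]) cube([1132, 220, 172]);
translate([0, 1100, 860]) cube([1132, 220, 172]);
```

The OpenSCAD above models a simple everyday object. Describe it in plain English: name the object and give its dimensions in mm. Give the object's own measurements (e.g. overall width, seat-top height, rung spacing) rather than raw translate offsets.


A straight staircase of 6 solid steps. Each step is 1132 mm wide (x), 220 mm deep (y, the going) and 172 mm tall (the rise). The first step rests on the floor; each subsequent step sits one going further in +y and one rise higher in +z, directly behind and above the previous step with no overlap.


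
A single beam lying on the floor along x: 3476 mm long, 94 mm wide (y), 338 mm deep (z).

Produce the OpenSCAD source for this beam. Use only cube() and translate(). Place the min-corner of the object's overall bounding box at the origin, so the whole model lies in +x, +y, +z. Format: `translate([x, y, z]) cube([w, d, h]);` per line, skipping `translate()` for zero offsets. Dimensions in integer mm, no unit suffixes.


cube([3476, 94, 338]);


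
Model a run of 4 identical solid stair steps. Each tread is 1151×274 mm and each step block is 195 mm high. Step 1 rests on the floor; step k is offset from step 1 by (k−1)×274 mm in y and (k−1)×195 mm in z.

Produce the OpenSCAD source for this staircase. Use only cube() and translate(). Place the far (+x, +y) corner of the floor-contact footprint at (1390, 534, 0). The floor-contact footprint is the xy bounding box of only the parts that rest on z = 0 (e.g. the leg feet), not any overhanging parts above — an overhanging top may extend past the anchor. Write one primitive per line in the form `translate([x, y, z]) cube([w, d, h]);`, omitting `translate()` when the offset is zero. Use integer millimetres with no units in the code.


translate([239, 260, 0]) cube([1151, 274, 195]);
translate([239, 534, 195]) cube([1151, 274, 195]);
translate([239, 808, 390]) cube([1151, 274, 195]);
translate([239, 1082, 585]) cube([1151, 274, 195]);


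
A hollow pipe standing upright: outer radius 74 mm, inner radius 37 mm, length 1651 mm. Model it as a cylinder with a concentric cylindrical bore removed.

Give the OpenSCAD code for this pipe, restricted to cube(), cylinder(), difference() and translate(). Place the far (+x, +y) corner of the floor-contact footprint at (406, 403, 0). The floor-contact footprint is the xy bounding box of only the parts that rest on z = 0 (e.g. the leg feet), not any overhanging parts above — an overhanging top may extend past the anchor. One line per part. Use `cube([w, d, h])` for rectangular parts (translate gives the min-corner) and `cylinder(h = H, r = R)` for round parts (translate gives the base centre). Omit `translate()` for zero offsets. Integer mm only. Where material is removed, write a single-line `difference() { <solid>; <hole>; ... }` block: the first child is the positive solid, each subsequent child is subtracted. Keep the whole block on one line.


difference() { translate([332, 329, 0]) cylinder(h = 1651, r = 74); translate([332, 329, 0]) cylinder(h = 1651, r = 37); }


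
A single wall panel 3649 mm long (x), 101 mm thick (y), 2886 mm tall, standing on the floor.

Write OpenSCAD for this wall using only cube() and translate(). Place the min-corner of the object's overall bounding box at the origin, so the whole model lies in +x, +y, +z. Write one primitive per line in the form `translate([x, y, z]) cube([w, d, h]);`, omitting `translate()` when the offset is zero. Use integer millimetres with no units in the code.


cube([3649, 101, 2886]);


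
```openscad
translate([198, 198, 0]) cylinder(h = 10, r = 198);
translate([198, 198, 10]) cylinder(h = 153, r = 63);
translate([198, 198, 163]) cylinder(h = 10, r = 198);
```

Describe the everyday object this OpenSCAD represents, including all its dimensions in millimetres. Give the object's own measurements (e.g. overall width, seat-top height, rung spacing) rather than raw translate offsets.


A spool: two coaxial disc flanges of radius 198 mm and thickness 10 mm, joined by a core cylinder of radius 63 mm and height 153 mm. The lower flange rests on z = 0 and the three cylinders share a vertical axis.


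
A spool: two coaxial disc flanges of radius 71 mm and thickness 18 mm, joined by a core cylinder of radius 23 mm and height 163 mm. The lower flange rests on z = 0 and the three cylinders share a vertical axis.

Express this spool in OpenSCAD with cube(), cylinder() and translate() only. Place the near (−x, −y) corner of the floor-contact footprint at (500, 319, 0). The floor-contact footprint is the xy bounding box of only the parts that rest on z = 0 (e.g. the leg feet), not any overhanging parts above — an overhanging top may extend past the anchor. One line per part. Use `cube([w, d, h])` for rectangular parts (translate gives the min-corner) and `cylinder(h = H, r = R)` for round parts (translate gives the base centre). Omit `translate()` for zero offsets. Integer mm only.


translate([571, 390, 0]) cylinder(h = 18, r = 71);
translate([571, 390, 18]) cylinder(h = 163, r = 23);
translate([571, 390, 181]) cylinder(h = 18, r = 71);


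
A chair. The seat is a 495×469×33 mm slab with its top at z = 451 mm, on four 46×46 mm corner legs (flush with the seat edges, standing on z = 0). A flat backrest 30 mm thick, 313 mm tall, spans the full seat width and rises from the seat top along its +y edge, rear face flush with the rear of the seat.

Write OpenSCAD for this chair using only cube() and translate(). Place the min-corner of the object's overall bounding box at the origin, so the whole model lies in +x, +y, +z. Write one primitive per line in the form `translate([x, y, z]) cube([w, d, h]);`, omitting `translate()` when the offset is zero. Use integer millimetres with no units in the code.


translate([0, 0, 418]) cube([495, 469, 33]);
cube([46, 46, 418]);
translate([449, 0, 0]) cube([46, 46, 418]);
translate([0, 423, 0]) cube([46, 46, 418]);
translate([449, 423, 0]) cube([46, 46, 418]);
translate([0, 439, 451]) cube([495, 30, 313]);


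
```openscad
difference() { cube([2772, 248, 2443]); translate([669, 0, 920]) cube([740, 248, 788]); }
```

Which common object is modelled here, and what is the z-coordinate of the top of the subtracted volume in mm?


A wall with a window opening. The window head height is 1708 mm.

A wall with a rectangular opening subtracted — a window. Sill at z = 920, opening 788 mm tall, so the head is at 920 + 788 = 1708 mm.


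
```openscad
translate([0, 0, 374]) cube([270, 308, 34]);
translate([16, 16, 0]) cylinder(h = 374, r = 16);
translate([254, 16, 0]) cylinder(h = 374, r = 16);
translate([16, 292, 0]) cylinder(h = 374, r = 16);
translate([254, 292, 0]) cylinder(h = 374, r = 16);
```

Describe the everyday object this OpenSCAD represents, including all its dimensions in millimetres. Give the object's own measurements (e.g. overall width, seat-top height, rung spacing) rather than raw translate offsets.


A four-legged stool. The seat is a 270×308×34 mm slab whose top surface is at z = 408 mm; four round legs, each 32 mm in diameter, run from the floor (z = 0) to the underside of the seat, each leg's axis is inset half a diameter from the nearest pair of seat edges (so the leg's bounding box is flush with the corner).


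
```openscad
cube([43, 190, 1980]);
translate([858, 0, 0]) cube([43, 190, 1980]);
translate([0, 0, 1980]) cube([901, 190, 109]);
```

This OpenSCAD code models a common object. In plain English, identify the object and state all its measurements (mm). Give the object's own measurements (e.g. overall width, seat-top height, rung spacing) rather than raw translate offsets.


A door frame. The clear opening is 815 mm wide and 1980 mm high. Two 43 mm wide jambs, 190 mm deep, stand either side of the opening from the floor to the top of the opening. A 109 mm thick head sits across the top of both jambs, spanning the full outside width of the frame.
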